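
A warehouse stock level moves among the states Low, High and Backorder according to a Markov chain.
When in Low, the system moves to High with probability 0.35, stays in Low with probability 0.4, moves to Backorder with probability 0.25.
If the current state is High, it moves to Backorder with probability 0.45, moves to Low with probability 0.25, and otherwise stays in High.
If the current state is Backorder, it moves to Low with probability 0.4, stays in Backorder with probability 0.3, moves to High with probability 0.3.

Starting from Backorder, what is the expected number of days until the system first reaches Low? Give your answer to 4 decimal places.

2.8169

Let t(s) be the expected number of days to first reach Low from state s, with t(Low) = 0. Conditioning on the first day:
t(High) = 1 + 0.3·t(High) + 0.45·t(Backorder)
t(Backorder) = 1 + 0.3·t(High) + 0.3·t(Backorder)
Solving: t(High) = 3.2394, t(Backorder) = 2.8169.
Expected days from Backorder to Low: 2.8169.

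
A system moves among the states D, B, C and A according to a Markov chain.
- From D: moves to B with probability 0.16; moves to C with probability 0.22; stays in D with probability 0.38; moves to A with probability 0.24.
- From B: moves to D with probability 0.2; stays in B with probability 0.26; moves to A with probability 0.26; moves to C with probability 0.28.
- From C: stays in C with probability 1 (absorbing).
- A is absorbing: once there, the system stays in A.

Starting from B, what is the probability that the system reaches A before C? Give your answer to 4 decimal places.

0.4902

Let h(s) be the probability of absorption at A starting from transient state s. Then h(A) = 1 and h(C) = 0. By first-step analysis:
h(D) = 0.38·h(D) + 0.16·h(B) + 0.22·0 + 0.24·1
h(B) = 0.2·h(D) + 0.26·h(B) + 0.28·0 + 0.26·1
Solving: h(D) = 0.5136, h(B) = 0.4902.
Starting from B, the probability is 0.4902.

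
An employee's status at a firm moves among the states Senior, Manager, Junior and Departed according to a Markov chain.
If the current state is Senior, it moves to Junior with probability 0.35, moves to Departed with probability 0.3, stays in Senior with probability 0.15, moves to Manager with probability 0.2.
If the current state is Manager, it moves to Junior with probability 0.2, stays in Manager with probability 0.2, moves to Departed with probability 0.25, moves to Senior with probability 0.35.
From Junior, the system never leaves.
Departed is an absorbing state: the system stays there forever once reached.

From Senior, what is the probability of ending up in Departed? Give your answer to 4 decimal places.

Let h(s) be the probability of absorption at Departed starting from transient state s. Then h(Departed) = 1 and h(Junior) = 0. By first-step analysis:
h(Senior) = 0.15·h(Senior) + 0.2·h(Manager) + 0.35·0 + 0.3·1
h(Manager) = 0.35·h(Senior) + 0.2·h(Manager) + 0.2·0 + 0.25·1
Solving: h(Senior) = 0.4754, h(Manager) = 0.5205.
Starting from Senior, the probability is 0.4754.

0.4754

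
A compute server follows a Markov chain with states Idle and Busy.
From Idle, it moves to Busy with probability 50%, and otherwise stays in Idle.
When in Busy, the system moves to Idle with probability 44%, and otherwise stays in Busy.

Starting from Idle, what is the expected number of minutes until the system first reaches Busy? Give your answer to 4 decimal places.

2.0000

Let t(s) be the expected number of minutes to first reach Busy from state s, with t(Busy) = 0. Conditioning on the first minute:
t(Idle) = 1 + 0.5·t(Idle)
Solving: t(Idle) = 2.0000.
Expected minutes from Idle to Busy: 2.0000.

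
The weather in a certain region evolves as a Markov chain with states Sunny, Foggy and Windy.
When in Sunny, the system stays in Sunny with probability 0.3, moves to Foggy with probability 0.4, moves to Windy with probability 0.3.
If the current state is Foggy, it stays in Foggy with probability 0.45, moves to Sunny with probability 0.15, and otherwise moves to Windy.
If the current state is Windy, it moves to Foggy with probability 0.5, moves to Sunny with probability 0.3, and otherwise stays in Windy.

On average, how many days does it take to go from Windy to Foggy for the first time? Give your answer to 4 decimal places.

Let t(s) be the expected number of days to first reach Foggy from state s, with t(Foggy) = 0. Conditioning on the first day:
t(Sunny) = 1 + 0.3·t(Sunny) + 0.3·t(Windy)
t(Windy) = 1 + 0.3·t(Sunny) + 0.2·t(Windy)
Solving: t(Sunny) = 2.3404, t(Windy) = 2.1277.
Expected days from Windy to Foggy: 2.1277.

2.1277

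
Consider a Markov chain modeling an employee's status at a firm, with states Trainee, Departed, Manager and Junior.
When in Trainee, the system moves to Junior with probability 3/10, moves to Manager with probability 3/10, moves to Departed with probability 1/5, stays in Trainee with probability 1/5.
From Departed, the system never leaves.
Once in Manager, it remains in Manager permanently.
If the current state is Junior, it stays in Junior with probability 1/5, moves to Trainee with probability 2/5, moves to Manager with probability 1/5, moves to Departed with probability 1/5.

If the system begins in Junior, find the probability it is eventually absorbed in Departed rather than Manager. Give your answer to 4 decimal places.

Let h(s) be the probability of absorption at Departed starting from transient state s. Then h(Departed) = 1 and h(Manager) = 0. By first-step analysis:
h(Trainee) = 0.2·h(Trainee) + 0.2·1 + 0.3·0 + 0.3·h(Junior)
h(Junior) = 0.4·h(Trainee) + 0.2·1 + 0.2·0 + 0.2·h(Junior)
Solving: h(Trainee) = 0.4231, h(Junior) = 0.4615.
Starting from Junior, the probability is 0.4615.

0.4615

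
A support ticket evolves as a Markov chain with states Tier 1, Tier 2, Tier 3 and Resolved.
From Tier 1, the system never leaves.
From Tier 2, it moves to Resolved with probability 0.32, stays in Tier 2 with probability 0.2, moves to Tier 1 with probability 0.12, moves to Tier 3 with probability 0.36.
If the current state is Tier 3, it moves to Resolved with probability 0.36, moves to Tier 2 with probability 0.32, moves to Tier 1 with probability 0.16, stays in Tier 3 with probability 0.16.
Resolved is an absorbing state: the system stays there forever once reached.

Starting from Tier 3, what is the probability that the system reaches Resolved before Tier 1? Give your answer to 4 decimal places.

0.7011

Let h(s) be the probability of absorption at Resolved starting from transient state s. Then h(Resolved) = 1 and h(Tier 1) = 0. By first-step analysis:
h(Tier 2) = 0.12·0 + 0.2·h(Tier 2) + 0.36·h(Tier 3) + 0.32·1
h(Tier 3) = 0.16·0 + 0.32·h(Tier 2) + 0.16·h(Tier 3) + 0.36·1
Solving: h(Tier 2) = 0.7155, h(Tier 3) = 0.7011.
Starting from Tier 3, the probability is 0.7011.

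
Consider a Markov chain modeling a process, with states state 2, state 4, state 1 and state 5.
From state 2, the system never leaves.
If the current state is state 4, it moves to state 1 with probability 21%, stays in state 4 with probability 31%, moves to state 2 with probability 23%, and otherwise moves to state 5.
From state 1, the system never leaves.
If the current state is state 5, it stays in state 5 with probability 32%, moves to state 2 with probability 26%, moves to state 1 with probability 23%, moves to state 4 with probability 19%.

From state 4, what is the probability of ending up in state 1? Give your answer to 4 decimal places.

Let h(s) be the probability of absorption at state 1 starting from transient state s. Then h(state 1) = 1 and h(state 2) = 0. By first-step analysis:
h(state 4) = 0.23·0 + 0.31·h(state 4) + 0.21·1 + 0.25·h(state 5)
h(state 5) = 0.26·0 + 0.19·h(state 4) + 0.23·1 + 0.32·h(state 5)
Solving: h(state 4) = 0.4750, h(state 5) = 0.4710.
Starting from state 4, the probability is 0.4750.

0.4750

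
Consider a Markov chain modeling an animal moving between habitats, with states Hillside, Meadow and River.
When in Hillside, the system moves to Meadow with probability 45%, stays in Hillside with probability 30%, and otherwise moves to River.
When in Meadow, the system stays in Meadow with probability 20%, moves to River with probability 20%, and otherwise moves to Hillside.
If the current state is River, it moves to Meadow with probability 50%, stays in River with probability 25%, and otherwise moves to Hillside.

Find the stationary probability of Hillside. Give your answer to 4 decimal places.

0.3992

Let the stationary distribution be π with π = πP and π_1 + π_2 + π_3 = 1.
π_1 = 0.3·π_1 + 0.6·π_2 + 0.25·π_3
π_2 = 0.45·π_1 + 0.2·π_2 + 0.5·π_3
Solving with the normalization constraint gives π = (0.3992, 0.3693, 0.2315).
So the stationary probability of Hillside is 0.3992.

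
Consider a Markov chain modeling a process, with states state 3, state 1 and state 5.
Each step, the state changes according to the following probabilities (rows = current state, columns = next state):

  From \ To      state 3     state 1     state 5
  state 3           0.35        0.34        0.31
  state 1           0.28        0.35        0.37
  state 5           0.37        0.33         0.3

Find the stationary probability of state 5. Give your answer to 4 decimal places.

Let the stationary distribution be π with π = πP and π_1 + π_2 + π_3 = 1.
π_1 = 0.35·π_1 + 0.28·π_2 + 0.37·π_3
π_2 = 0.34·π_1 + 0.35·π_2 + 0.33·π_3
Solving with the normalization constraint gives π = (0.3327, 0.3401, 0.3271).
So the stationary probability of state 5 is 0.3271.

0.3271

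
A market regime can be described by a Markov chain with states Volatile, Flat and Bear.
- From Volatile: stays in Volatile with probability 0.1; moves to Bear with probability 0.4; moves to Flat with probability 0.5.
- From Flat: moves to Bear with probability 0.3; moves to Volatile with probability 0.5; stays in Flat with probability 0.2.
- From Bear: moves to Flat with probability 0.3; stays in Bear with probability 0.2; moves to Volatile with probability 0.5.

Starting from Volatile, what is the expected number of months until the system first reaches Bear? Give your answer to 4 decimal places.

Let t(s) be the expected number of months to first reach Bear from state s, with t(Bear) = 0. Conditioning on the first month:
t(Volatile) = 1 + 0.1·t(Volatile) + 0.5·t(Flat)
t(Flat) = 1 + 0.5·t(Volatile) + 0.2·t(Flat)
Solving: t(Volatile) = 2.7660, t(Flat) = 2.9787.
Expected months from Volatile to Bear: 2.7660.

2.7660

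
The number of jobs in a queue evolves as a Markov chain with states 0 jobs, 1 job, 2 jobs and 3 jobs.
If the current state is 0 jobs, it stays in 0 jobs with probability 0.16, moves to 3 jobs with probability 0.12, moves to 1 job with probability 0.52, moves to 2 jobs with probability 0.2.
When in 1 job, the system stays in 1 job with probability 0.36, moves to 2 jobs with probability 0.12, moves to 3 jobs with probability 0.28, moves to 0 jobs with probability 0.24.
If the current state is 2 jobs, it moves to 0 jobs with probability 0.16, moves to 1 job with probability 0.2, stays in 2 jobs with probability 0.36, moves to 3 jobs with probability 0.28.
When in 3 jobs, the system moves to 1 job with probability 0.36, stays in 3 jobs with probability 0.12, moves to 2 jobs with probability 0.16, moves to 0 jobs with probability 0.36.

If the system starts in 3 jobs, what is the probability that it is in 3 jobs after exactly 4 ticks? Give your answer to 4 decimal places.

Propagate the distribution vector 4 ticks from 3 jobs.
After 0 ticks: (0.0000, 0.0000, 0.0000, 1.0000)
After 1 tick: (0.3600, 0.3600, 0.1600, 0.1200)
After 2 ticks: (0.2128, 0.3920, 0.1920, 0.2032)
After 3 ticks: (0.2320, 0.3633, 0.1912, 0.2134)
After 4 ticks: (0.2318, 0.3665, 0.1930, 0.2087)
P(in 3 jobs after 4 ticks) = 0.2087

0.2087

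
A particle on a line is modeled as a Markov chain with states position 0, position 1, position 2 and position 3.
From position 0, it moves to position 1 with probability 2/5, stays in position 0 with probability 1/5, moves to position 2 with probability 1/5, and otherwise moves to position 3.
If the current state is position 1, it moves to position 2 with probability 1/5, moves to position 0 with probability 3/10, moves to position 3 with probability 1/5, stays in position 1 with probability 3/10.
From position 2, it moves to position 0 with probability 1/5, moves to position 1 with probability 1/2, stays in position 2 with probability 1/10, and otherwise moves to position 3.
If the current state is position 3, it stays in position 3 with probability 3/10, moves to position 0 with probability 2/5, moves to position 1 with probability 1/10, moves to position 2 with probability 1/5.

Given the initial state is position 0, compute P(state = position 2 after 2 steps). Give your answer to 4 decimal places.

0.1800

Propagate the distribution vector 2 steps from position 0.
After 0 steps: (1.0000, 0.0000, 0.0000, 0.0000)
After 1 step: (0.2000, 0.4000, 0.2000, 0.2000)
After 2 steps: (0.2800, 0.3200, 0.1800, 0.2200)
P(in position 2 after 2 steps) = 0.1800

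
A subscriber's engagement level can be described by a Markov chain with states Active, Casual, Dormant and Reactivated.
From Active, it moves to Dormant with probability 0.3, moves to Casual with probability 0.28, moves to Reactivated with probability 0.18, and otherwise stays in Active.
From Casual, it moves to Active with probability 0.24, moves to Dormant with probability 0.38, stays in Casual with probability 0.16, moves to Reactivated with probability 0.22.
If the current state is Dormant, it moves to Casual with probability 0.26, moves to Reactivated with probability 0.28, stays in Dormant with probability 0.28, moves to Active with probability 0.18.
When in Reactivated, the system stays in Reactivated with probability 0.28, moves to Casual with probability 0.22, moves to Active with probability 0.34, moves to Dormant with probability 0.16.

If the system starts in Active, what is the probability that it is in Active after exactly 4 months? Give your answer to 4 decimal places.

0.2475

Propagate the distribution vector 4 months from Active.
After 0 months: (1.0000, 0.0000, 0.0000, 0.0000)
After 1 month: (0.2400, 0.2800, 0.3000, 0.1800)
After 2 months: (0.2400, 0.2296, 0.2912, 0.2392)
After 3 months: (0.2464, 0.2323, 0.2791, 0.2422)
After 4 months: (0.2475, 0.2320, 0.2791, 0.2414)
P(in Active after 4 months) = 0.2475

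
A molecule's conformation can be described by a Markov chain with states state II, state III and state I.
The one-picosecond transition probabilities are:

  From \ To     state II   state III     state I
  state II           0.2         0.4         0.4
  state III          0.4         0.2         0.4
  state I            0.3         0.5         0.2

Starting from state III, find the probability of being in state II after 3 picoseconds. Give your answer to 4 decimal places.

0.3120

Propagate the distribution vector 3 picoseconds from state III.
After 0 picoseconds: (0.0000, 1.0000, 0.0000)
After 1 picosecond: (0.4000, 0.2000, 0.4000)
After 2 picoseconds: (0.2800, 0.4000, 0.3200)
After 3 picoseconds: (0.3120, 0.3520, 0.3360)
P(in state II after 3 picoseconds) = 0.3120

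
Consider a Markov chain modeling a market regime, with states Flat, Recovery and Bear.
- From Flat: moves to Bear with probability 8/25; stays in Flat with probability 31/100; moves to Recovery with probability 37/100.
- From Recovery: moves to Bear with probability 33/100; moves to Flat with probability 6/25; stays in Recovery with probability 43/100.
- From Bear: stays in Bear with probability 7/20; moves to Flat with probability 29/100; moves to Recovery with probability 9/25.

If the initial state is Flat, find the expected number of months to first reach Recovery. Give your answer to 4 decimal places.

2.7270

Let t(s) be the expected number of months to first reach Recovery from state s, with t(Recovery) = 0. Conditioning on the first month:
t(Flat) = 1 + 0.31·t(Flat) + 0.32·t(Bear)
t(Bear) = 1 + 0.29·t(Flat) + 0.35·t(Bear)
Solving: t(Flat) = 2.7270, t(Bear) = 2.7551.
Expected months from Flat to Recovery: 2.7270.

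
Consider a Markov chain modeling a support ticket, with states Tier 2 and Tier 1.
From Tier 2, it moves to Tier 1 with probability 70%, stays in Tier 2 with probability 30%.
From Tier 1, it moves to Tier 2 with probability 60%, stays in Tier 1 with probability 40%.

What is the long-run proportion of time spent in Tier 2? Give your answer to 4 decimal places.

Let the stationary distribution be π with π = πP and π_1 + π_2 = 1.
π_1 = 0.3·π_1 + 0.6·π_2
Solving with the normalization constraint gives π = (0.4615, 0.5385).
So the stationary probability of Tier 2 is 0.4615.

0.4615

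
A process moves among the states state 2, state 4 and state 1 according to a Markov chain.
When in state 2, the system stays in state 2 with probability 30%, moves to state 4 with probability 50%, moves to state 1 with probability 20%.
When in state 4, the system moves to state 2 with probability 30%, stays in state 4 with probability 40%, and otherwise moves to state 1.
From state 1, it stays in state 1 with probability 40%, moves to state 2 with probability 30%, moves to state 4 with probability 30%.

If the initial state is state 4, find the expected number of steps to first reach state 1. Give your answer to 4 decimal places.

3.7037

Let t(s) be the expected number of steps to first reach state 1 from state s, with t(state 1) = 0. Conditioning on the first step:
t(state 2) = 1 + 0.3·t(state 2) + 0.5·t(state 4)
t(state 4) = 1 + 0.3·t(state 2) + 0.4·t(state 4)
Solving: t(state 2) = 4.0741, t(state 4) = 3.7037.
Expected steps from state 4 to state 1: 3.7037.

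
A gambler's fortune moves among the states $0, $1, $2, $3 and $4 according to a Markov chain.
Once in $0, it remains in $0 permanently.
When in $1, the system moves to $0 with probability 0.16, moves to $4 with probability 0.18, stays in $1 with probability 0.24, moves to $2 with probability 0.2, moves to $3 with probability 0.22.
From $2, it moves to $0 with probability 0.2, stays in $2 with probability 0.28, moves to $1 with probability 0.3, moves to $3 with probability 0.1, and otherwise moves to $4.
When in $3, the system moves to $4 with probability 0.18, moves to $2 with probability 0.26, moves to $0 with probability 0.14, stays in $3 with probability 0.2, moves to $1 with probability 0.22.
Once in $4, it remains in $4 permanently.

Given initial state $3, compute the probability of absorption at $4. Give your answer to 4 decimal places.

Let h(s) be the probability of absorption at $4 starting from transient state s. Then h($4) = 1 and h($0) = 0. By first-step analysis:
h($1) = 0.16·0 + 0.24·h($1) + 0.2·h($2) + 0.22·h($3) + 0.18·1
h($2) = 0.2·0 + 0.3·h($1) + 0.28·h($2) + 0.1·h($3) + 0.12·1
h($3) = 0.14·0 + 0.22·h($1) + 0.26·h($2) + 0.2·h($3) + 0.18·1
Solving: h($1) = 0.5012, h($2) = 0.4460, h($3) = 0.5078.
Starting from $3, the probability is 0.5078.

0.5078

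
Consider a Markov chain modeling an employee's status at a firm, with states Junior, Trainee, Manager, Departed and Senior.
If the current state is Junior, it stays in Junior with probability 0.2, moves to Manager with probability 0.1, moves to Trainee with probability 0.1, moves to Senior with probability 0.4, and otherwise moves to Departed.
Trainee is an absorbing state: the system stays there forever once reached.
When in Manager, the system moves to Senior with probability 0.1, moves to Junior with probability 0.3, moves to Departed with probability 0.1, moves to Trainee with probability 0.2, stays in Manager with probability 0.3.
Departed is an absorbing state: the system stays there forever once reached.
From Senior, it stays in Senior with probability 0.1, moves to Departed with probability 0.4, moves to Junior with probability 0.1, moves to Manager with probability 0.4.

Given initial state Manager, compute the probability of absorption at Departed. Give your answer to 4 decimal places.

Let h(s) be the probability of absorption at Departed starting from transient state s. Then h(Departed) = 1 and h(Trainee) = 0. By first-step analysis:
h(Junior) = 0.2·h(Junior) + 0.1·0 + 0.1·h(Manager) + 0.2·1 + 0.4·h(Senior)
h(Manager) = 0.3·h(Junior) + 0.2·0 + 0.3·h(Manager) + 0.1·1 + 0.1·h(Senior)
h(Senior) = 0.1·h(Junior) + 0.4·h(Manager) + 0.4·1 + 0.1·h(Senior)
Solving: h(Junior) = 0.7038, h(Manager) = 0.5543, h(Senior) = 0.7690.
Starting from Manager, the probability is 0.5543.

0.5543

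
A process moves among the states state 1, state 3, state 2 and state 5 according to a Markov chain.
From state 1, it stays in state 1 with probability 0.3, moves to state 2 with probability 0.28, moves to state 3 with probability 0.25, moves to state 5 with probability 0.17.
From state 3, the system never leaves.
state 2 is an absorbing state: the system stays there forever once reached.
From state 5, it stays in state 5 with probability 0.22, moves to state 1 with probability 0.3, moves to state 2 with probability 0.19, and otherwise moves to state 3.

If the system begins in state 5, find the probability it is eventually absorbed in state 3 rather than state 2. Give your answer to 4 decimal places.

0.5616

Let h(s) be the probability of absorption at state 3 starting from transient state s. Then h(state 3) = 1 and h(state 2) = 0. By first-step analysis:
h(state 1) = 0.3·h(state 1) + 0.25·1 + 0.28·0 + 0.17·h(state 5)
h(state 5) = 0.3·h(state 1) + 0.29·1 + 0.19·0 + 0.22·h(state 5)
Solving: h(state 1) = 0.4935, h(state 5) = 0.5616.
Starting from state 5, the probability is 0.5616.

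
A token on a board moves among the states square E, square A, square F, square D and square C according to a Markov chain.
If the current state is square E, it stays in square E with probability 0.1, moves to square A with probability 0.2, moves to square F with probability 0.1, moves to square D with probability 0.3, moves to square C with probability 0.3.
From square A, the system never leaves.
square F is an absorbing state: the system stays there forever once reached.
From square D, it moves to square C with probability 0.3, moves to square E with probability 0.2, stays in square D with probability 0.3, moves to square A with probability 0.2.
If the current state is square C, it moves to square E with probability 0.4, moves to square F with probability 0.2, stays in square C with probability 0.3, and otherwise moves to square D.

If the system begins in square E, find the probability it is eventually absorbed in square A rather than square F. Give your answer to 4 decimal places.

0.5691

Let h(s) be the probability of absorption at square A starting from transient state s. Then h(square A) = 1 and h(square F) = 0. By first-step analysis:
h(square E) = 0.1·h(square E) + 0.2·1 + 0.1·0 + 0.3·h(square D) + 0.3·h(square C)
h(square D) = 0.2·h(square E) + 0.2·1 + 0.3·h(square D) + 0.3·h(square C)
h(square C) = 0.4·h(square E) + 0.2·0 + 0.1·h(square D) + 0.3·h(square C)
Solving: h(square E) = 0.5691, h(square D) = 0.6260, h(square C) = 0.4146.
Starting from square E, the probability is 0.5691.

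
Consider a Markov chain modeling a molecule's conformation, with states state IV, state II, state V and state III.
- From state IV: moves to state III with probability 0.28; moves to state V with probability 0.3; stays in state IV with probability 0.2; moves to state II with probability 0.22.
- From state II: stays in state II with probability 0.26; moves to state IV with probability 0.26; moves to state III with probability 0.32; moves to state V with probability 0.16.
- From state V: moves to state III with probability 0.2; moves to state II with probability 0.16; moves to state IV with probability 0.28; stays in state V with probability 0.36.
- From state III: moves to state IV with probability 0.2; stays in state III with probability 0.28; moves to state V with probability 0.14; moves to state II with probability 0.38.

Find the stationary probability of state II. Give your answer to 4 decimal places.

Let the stationary distribution be π with π = πP and π_1 + π_2 + π_3 + π_4 = 1.
π_1 = 0.2·π_1 + 0.26·π_2 + 0.28·π_3 + 0.2·π_4
π_2 = 0.22·π_1 + 0.26·π_2 + 0.16·π_3 + 0.38·π_4
π_3 = 0.3·π_1 + 0.16·π_2 + 0.36·π_3 + 0.14·π_4
Solving with the normalization constraint gives π = (0.2343, 0.2598, 0.2342, 0.2717).
So the stationary probability of state II is 0.2598.

0.2598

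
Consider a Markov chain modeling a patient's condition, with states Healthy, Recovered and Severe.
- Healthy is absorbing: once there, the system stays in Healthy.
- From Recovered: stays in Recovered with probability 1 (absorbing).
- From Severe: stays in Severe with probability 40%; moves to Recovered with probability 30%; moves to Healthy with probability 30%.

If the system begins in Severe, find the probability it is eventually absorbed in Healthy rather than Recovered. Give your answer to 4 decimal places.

0.5000

Let h(s) be the probability of absorption at Healthy starting from transient state s. Then h(Healthy) = 1 and h(Recovered) = 0. By first-step analysis:
h(Severe) = 0.3·1 + 0.3·0 + 0.4·h(Severe)
Solving: h(Severe) = 0.5000.
Starting from Severe, the probability is 0.5000.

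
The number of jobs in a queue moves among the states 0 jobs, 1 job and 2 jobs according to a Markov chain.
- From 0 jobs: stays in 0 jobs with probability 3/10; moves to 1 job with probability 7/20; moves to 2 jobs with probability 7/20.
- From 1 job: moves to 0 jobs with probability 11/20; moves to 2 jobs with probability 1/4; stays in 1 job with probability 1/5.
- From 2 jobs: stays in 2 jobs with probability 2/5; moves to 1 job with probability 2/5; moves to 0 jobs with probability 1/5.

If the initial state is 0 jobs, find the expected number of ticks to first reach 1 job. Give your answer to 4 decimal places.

Let t(s) be the expected number of ticks to first reach 1 job from state s, with t(1 job) = 0. Conditioning on the first tick:
t(0 jobs) = 1 + 0.3·t(0 jobs) + 0.35·t(2 jobs)
t(2 jobs) = 1 + 0.2·t(0 jobs) + 0.4·t(2 jobs)
Solving: t(0 jobs) = 2.7143, t(2 jobs) = 2.5714.
Expected ticks from 0 jobs to 1 job: 2.7143.

2.7143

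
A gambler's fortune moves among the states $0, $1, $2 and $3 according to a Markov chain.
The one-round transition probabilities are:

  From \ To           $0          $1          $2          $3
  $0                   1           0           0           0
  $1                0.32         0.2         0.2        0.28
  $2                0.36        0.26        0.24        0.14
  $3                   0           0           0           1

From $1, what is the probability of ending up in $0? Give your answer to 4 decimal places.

Let h(s) be the probability of absorption at $0 starting from transient state s. Then h($0) = 1 and h($3) = 0. By first-step analysis:
h($1) = 0.32·1 + 0.2·h($1) + 0.2·h($2) + 0.28·0
h($2) = 0.36·1 + 0.26·h($1) + 0.24·h($2) + 0.14·0
Solving: h($1) = 0.5669, h($2) = 0.6676.
Starting from $1, the probability is 0.5669.

0.5669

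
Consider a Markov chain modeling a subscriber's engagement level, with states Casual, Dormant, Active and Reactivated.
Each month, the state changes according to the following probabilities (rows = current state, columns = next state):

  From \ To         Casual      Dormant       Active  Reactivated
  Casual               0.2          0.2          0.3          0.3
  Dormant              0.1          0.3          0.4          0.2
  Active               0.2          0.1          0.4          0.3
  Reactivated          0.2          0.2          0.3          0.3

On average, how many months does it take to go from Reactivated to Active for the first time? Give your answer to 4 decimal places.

3.1034

Let t(s) be the expected number of months to first reach Active from state s, with t(Active) = 0. Conditioning on the first month:
t(Casual) = 1 + 0.2·t(Casual) + 0.2·t(Dormant) + 0.3·t(Reactivated)
t(Dormant) = 1 + 0.1·t(Casual) + 0.3·t(Dormant) + 0.2·t(Reactivated)
t(Reactivated) = 1 + 0.2·t(Casual) + 0.2·t(Dormant) + 0.3·t(Reactivated)
Solving: t(Casual) = 3.1034, t(Dormant) = 2.7586, t(Reactivated) = 3.1034.
Expected months from Reactivated to Active: 3.1034.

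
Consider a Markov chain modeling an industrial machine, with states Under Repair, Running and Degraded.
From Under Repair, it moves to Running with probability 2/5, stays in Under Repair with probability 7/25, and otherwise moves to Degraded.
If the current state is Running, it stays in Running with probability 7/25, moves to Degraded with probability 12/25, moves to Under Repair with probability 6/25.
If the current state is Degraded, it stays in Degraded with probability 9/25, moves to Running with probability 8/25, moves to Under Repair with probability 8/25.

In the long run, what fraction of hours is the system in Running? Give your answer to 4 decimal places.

0.3294

Let the stationary distribution be π with π = πP and π_1 + π_2 + π_3 = 1.
π_1 = 0.28·π_1 + 0.24·π_2 + 0.32·π_3
π_2 = 0.4·π_1 + 0.28·π_2 + 0.32·π_3
Solving with the normalization constraint gives π = (0.2824, 0.3294, 0.3882).
So the stationary probability of Running is 0.3294.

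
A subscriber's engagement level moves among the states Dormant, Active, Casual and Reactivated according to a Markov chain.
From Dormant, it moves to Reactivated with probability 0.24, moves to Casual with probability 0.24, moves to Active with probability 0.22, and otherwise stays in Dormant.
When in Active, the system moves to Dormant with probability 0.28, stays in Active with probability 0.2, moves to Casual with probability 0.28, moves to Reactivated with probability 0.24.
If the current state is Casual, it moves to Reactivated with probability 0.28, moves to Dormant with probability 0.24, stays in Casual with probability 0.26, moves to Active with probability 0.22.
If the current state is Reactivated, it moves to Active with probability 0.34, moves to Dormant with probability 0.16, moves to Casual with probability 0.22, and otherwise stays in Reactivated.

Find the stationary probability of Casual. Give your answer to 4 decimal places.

0.2496

Let the stationary distribution be π with π = πP and π_1 + π_2 + π_3 + π_4 = 1.
π_1 = 0.3·π_1 + 0.28·π_2 + 0.24·π_3 + 0.16·π_4
π_2 = 0.22·π_1 + 0.2·π_2 + 0.22·π_3 + 0.34·π_4
π_3 = 0.24·π_1 + 0.28·π_2 + 0.26·π_3 + 0.22·π_4
Solving with the normalization constraint gives π = (0.2436, 0.2463, 0.2496, 0.2604).
So the stationary probability of Casual is 0.2496.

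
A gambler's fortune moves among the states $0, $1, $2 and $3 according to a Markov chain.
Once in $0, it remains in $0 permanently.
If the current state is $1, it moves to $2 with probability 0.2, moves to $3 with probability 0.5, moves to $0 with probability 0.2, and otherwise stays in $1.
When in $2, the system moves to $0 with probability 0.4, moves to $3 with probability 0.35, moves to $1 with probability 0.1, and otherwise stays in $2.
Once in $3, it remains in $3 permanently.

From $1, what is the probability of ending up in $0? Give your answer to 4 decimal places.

0.3356

Let h(s) be the probability of absorption at $0 starting from transient state s. Then h($0) = 1 and h($3) = 0. By first-step analysis:
h($1) = 0.2·1 + 0.1·h($1) + 0.2·h($2) + 0.5·0
h($2) = 0.4·1 + 0.1·h($1) + 0.15·h($2) + 0.35·0
Solving: h($1) = 0.3356, h($2) = 0.5101.
Starting from $1, the probability is 0.3356.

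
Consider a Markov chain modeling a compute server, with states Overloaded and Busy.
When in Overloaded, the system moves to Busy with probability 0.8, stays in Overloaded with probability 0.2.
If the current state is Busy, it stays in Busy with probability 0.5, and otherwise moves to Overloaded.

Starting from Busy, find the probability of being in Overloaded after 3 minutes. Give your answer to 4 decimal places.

0.3950

Propagate the distribution vector 3 minutes from Busy.
After 0 minutes: (0.0000, 1.0000)
After 1 minute: (0.5000, 0.5000)
After 2 minutes: (0.3500, 0.6500)
After 3 minutes: (0.3950, 0.6050)
P(in Overloaded after 3 minutes) = 0.3950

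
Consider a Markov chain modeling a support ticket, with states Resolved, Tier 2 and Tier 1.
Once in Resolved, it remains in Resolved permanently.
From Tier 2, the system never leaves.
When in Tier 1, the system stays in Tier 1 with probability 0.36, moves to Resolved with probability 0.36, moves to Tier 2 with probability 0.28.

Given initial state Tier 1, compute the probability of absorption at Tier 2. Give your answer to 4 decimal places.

Let h(s) be the probability of absorption at Tier 2 starting from transient state s. Then h(Tier 2) = 1 and h(Resolved) = 0. By first-step analysis:
h(Tier 1) = 0.36·0 + 0.28·1 + 0.36·h(Tier 1)
Solving: h(Tier 1) = 0.4375.
Starting from Tier 1, the probability is 0.4375.

0.4375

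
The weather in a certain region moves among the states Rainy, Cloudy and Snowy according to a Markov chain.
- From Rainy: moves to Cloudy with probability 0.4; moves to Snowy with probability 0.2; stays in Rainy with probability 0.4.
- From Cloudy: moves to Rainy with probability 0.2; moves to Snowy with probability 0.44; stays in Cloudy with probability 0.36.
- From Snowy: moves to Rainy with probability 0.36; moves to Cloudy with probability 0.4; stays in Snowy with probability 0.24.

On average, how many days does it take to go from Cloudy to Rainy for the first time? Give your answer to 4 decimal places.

3.8660

Let t(s) be the expected number of days to first reach Rainy from state s, with t(Rainy) = 0. Conditioning on the first day:
t(Cloudy) = 1 + 0.36·t(Cloudy) + 0.44·t(Snowy)
t(Snowy) = 1 + 0.4·t(Cloudy) + 0.24·t(Snowy)
Solving: t(Cloudy) = 3.8660, t(Snowy) = 3.3505.
Expected days from Cloudy to Rainy: 3.8660.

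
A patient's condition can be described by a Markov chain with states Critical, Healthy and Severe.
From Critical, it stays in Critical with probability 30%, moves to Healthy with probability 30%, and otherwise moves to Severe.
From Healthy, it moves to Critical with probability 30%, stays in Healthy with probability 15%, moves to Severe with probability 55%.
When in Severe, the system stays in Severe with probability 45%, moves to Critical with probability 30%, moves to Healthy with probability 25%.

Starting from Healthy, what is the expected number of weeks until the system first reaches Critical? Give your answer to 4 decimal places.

Let t(s) be the expected number of weeks to first reach Critical from state s, with t(Critical) = 0. Conditioning on the first week:
t(Healthy) = 1 + 0.15·t(Healthy) + 0.55·t(Severe)
t(Severe) = 1 + 0.25·t(Healthy) + 0.45·t(Severe)
Solving: t(Healthy) = 3.3333, t(Severe) = 3.3333.
Expected weeks from Healthy to Critical: 3.3333.

3.3333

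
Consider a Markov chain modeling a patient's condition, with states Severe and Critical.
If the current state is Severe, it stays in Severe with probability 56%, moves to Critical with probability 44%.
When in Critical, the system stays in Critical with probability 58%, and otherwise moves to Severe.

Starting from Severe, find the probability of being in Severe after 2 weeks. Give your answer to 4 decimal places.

Sum over the intermediate state after 1 week:
P = P(Severe→Severe)·P(Severe→Severe) + P(Severe→Critical)·P(Critical→Severe)
  = 0.56×0.56 + 0.44×0.42
  = 0.3136 + 0.1848 = 0.4984

0.4984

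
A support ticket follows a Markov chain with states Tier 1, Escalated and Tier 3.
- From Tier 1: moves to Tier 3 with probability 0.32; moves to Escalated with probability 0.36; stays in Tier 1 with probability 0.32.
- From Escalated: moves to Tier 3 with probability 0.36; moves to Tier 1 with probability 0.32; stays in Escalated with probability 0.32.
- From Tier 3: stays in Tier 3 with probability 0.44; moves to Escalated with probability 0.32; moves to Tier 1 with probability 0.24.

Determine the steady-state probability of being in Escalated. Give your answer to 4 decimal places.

0.3316

Let the stationary distribution be π with π = πP and π_1 + π_2 + π_3 = 1.
π_1 = 0.32·π_1 + 0.32·π_2 + 0.24·π_3
π_2 = 0.36·π_1 + 0.32·π_2 + 0.32·π_3
Solving with the normalization constraint gives π = (0.2897, 0.3316, 0.3787).
So the stationary probability of Escalated is 0.3316.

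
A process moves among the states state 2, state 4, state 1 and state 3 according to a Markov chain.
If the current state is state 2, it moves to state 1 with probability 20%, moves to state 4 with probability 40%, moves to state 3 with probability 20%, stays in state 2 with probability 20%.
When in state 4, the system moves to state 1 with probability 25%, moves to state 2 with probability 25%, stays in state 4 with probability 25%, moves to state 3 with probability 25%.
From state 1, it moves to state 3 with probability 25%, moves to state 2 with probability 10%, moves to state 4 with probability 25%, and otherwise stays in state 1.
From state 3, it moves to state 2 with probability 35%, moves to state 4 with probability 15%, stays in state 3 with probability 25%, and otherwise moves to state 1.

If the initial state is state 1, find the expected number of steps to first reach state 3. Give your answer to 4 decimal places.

4.1294

Let t(s) be the expected number of steps to first reach state 3 from state s, with t(state 3) = 0. Conditioning on the first step:
t(state 2) = 1 + 0.2·t(state 2) + 0.4·t(state 4) + 0.2·t(state 1)
t(state 4) = 1 + 0.25·t(state 2) + 0.25·t(state 4) + 0.25·t(state 1)
t(state 1) = 1 + 0.1·t(state 2) + 0.25·t(state 4) + 0.4·t(state 1)
Solving: t(state 2) = 4.3647, t(state 4) = 4.1647, t(state 1) = 4.1294.
Expected steps from state 1 to state 3: 4.1294.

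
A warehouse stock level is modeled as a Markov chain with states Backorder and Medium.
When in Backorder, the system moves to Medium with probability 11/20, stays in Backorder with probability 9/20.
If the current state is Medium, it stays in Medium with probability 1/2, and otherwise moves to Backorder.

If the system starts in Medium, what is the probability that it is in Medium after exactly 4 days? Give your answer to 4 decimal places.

Propagate the distribution vector 4 days from Medium.
After 0 days: (0.0000, 1.0000)
After 1 day: (0.5000, 0.5000)
After 2 days: (0.4750, 0.5250)
After 3 days: (0.4763, 0.5238)
After 4 days: (0.4762, 0.5238)
P(in Medium after 4 days) = 0.5238

0.5238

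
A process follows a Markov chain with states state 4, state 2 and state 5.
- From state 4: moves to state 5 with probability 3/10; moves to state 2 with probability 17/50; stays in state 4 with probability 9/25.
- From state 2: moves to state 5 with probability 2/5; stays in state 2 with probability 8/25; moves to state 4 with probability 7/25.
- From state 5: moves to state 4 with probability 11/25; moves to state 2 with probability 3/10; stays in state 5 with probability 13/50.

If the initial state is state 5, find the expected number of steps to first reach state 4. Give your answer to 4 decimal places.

Let t(s) be the expected number of steps to first reach state 4 from state s, with t(state 4) = 0. Conditioning on the first step:
t(state 2) = 1 + 0.32·t(state 2) + 0.4·t(state 5)
t(state 5) = 1 + 0.3·t(state 2) + 0.26·t(state 5)
Solving: t(state 2) = 2.9749, t(state 5) = 2.5574.
Expected steps from state 5 to state 4: 2.5574.

2.5574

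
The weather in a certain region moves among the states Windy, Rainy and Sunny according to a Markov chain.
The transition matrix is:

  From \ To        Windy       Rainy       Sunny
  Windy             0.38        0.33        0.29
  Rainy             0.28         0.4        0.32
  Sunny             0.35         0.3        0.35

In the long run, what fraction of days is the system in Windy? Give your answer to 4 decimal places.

Let the stationary distribution be π with π = πP and π_1 + π_2 + π_3 = 1.
π_1 = 0.38·π_1 + 0.28·π_2 + 0.35·π_3
π_2 = 0.33·π_1 + 0.4·π_2 + 0.3·π_3
Solving with the normalization constraint gives π = (0.3360, 0.3445, 0.3195).
So the stationary probability of Windy is 0.3360.

0.3360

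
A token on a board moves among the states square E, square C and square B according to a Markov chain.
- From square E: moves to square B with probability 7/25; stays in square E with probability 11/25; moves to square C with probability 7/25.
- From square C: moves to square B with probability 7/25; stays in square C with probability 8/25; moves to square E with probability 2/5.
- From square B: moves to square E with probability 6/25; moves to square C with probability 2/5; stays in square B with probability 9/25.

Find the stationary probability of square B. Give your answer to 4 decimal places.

0.3043

Let the stationary distribution be π with π = πP and π_1 + π_2 + π_3 = 1.
π_1 = 0.44·π_1 + 0.4·π_2 + 0.24·π_3
π_2 = 0.28·π_1 + 0.32·π_2 + 0.4·π_3
Solving with the normalization constraint gives π = (0.3659, 0.3297, 0.3043).
So the stationary probability of square B is 0.3043.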